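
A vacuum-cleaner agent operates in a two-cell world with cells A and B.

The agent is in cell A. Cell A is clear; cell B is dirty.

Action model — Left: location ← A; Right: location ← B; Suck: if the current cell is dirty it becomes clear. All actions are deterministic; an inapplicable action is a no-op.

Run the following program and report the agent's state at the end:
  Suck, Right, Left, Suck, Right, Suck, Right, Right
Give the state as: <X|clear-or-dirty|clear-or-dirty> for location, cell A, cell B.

<B|clear|clear>

step 1/8 (Suck): <A|clear|dirty>
step 2/8 (Right): <B|clear|dirty>
step 3/8 (Left): <A|clear|dirty>
step 4/8 (Suck): <A|clear|dirty>
step 5/8 (Right): <B|clear|dirty>
step 6/8 (Suck): <B|clear|clear>
step 7/8 (Right): <B|clear|clear>
step 8/8 (Right): <B|clear|clear>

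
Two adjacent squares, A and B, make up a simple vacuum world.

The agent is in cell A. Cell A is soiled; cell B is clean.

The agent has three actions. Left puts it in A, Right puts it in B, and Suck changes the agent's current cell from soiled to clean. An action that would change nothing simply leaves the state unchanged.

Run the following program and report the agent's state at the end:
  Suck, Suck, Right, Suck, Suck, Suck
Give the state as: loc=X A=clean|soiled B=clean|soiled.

loc=B A=clean B=clean

[1] after Suck: loc=A A=clean B=clean
[2] after Suck: loc=A A=clean B=clean
[3] after Right: loc=B A=clean B=clean
[4] after Suck: loc=B A=clean B=clean
[5] after Suck: loc=B A=clean B=clean
[6] after Suck: loc=B A=clean B=clean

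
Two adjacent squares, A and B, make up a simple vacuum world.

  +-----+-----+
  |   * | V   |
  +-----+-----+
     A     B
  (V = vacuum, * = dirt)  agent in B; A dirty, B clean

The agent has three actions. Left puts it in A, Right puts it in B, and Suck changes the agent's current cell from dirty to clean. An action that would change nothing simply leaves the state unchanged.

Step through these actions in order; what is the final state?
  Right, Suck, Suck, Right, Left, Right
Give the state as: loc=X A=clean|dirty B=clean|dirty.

step 1/6 (Right): loc=B A=dirty B=clean
step 2/6 (Suck): loc=B A=dirty B=clean
step 3/6 (Suck): loc=B A=dirty B=clean
step 4/6 (Right): loc=B A=dirty B=clean
step 5/6 (Left): loc=A A=dirty B=clean
step 6/6 (Right): loc=B A=dirty B=clean

loc=B A=dirty B=clean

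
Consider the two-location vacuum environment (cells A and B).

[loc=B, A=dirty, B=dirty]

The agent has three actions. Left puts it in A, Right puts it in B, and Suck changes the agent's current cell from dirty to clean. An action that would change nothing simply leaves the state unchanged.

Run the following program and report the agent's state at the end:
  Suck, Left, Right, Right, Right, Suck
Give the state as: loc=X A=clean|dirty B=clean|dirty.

loc=B A=dirty B=clean

Suck (#1): loc=B A=dirty B=clean
Left (#2): loc=A A=dirty B=clean
Right (#3): loc=B A=dirty B=clean
Right (#4): loc=B A=dirty B=clean
Right (#5): loc=B A=dirty B=clean
Suck (#6): loc=B A=dirty B=clean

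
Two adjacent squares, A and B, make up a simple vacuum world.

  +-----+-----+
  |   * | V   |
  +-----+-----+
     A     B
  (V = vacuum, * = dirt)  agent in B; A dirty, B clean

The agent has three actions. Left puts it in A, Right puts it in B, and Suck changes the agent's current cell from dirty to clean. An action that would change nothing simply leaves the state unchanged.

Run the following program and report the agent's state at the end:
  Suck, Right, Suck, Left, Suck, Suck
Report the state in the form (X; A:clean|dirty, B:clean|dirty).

t=1 Suck ⇒ (B; A:dirty, B:clean)
t=2 Right ⇒ (B; A:dirty, B:clean)
t=3 Suck ⇒ (B; A:dirty, B:clean)
t=4 Left ⇒ (A; A:dirty, B:clean)
t=5 Suck ⇒ (A; A:clean, B:clean)
t=6 Suck ⇒ (A; A:clean, B:clean)

(A; A:clean, B:clean)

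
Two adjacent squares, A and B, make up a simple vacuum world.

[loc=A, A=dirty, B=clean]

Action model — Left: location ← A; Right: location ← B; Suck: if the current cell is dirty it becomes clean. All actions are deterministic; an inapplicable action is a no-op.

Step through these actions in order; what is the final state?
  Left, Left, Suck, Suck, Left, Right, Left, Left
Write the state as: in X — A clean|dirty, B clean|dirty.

1) do Left; now in A — A dirty, B clean
2) do Left; now in A — A dirty, B clean
3) do Suck; now in A — A clean, B clean
4) do Suck; now in A — A clean, B clean
5) do Left; now in A — A clean, B clean
6) do Right; now in B — A clean, B clean
7) do Left; now in A — A clean, B clean
8) do Left; now in A — A clean, B clean

in A — A clean, B clean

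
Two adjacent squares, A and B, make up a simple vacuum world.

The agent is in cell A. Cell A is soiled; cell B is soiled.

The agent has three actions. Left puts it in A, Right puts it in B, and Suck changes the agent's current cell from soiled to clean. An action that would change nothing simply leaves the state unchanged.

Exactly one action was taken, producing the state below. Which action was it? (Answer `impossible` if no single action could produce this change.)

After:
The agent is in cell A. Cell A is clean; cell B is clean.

try  Left: (A; A:soiled, B:soiled)
try Right: (B; A:soiled, B:soiled)
try  Suck: (A; A:clean, B:soiled)
no single action produces the after-state

impossible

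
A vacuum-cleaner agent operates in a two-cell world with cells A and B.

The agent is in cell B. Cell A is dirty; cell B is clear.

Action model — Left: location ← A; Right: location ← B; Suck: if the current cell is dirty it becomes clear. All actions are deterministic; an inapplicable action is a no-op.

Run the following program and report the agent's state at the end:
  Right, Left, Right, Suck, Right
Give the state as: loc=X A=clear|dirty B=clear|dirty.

loc=B A=dirty B=clear

Right (#1): loc=B A=dirty B=clear
Left (#2): loc=A A=dirty B=clear
Right (#3): loc=B A=dirty B=clear
Suck (#4): loc=B A=dirty B=clear
Right (#5): loc=B A=dirty B=clear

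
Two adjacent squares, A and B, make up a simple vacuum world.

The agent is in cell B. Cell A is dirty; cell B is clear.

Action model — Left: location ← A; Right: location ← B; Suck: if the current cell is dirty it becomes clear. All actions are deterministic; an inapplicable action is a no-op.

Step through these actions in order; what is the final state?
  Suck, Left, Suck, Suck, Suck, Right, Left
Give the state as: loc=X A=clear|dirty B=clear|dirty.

loc=A A=clear B=clear

t=1 Suck ⇒ loc=B A=dirty B=clear
t=2 Left ⇒ loc=A A=dirty B=clear
t=3 Suck ⇒ loc=A A=clear B=clear
t=4 Suck ⇒ loc=A A=clear B=clear
t=5 Suck ⇒ loc=A A=clear B=clear
t=6 Right ⇒ loc=B A=clear B=clear
t=7 Left ⇒ loc=A A=clear B=clear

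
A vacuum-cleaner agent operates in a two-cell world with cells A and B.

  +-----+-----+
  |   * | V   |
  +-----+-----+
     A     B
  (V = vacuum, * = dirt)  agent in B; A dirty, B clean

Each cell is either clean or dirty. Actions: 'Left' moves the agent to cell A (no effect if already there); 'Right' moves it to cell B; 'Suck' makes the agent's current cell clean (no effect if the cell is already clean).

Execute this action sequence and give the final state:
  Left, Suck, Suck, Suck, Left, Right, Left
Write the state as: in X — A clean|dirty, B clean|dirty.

[1] after Left: in A — A dirty, B clean
[2] after Suck: in A — A clean, B clean
[3] after Suck: in A — A clean, B clean
[4] after Suck: in A — A clean, B clean
[5] after Left: in A — A clean, B clean
[6] after Right: in B — A clean, B clean
[7] after Left: in A — A clean, B clean

in A — A clean, B clean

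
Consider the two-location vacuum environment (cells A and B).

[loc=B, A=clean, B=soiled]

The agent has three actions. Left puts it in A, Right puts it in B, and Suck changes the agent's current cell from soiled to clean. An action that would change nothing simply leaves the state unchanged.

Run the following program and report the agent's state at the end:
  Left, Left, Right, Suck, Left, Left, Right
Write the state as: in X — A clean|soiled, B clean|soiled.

step 1/7 (Left): in A — A clean, B soiled
step 2/7 (Left): in A — A clean, B soiled
step 3/7 (Right): in B — A clean, B soiled
step 4/7 (Suck): in B — A clean, B clean
step 5/7 (Left): in A — A clean, B clean
step 6/7 (Left): in A — A clean, B clean
step 7/7 (Right): in B — A clean, B clean

in B — A clean, B clean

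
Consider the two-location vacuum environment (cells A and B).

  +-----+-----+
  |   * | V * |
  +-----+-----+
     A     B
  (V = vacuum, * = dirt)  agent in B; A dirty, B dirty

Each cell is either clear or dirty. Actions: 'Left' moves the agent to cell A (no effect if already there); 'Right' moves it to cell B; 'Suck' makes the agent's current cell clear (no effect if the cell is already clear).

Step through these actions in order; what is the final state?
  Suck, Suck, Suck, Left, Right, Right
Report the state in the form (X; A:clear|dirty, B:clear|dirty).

(B; A:dirty, B:clear)

1. Suck → (B; A:dirty, B:clear)
2. Suck → (B; A:dirty, B:clear)
3. Suck → (B; A:dirty, B:clear)
4. Left → (A; A:dirty, B:clear)
5. Right → (B; A:dirty, B:clear)
6. Right → (B; A:dirty, B:clear)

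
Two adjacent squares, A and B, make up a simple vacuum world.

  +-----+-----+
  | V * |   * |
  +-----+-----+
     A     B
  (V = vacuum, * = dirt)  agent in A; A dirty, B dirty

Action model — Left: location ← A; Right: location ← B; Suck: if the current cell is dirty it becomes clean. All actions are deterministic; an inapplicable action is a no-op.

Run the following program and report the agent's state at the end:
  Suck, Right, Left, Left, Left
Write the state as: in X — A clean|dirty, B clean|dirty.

[1] after Suck: in A — A clean, B dirty
[2] after Right: in B — A clean, B dirty
[3] after Left: in A — A clean, B dirty
[4] after Left: in A — A clean, B dirty
[5] after Left: in A — A clean, B dirty

in A — A clean, B dirty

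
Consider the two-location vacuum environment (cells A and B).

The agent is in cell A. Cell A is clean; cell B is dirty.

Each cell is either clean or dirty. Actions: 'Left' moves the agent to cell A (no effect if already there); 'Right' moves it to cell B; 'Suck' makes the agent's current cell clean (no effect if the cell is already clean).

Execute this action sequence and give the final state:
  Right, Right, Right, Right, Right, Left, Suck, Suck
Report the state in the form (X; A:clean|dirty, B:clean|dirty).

(A; A:clean, B:dirty)

1) do Right; now (B; A:clean, B:dirty)
2) do Right; now (B; A:clean, B:dirty)
3) do Right; now (B; A:clean, B:dirty)
4) do Right; now (B; A:clean, B:dirty)
5) do Right; now (B; A:clean, B:dirty)
6) do Left; now (A; A:clean, B:dirty)
7) do Suck; now (A; A:clean, B:dirty)
8) do Suck; now (A; A:clean, B:dirty)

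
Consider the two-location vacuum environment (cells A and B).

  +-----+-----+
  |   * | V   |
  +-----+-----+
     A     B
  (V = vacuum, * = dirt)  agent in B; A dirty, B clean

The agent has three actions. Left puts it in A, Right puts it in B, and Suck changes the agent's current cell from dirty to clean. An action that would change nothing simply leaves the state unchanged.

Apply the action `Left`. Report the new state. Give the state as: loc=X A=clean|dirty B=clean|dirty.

start: loc=B A=dirty B=clean
[1] after Left: loc=A A=dirty B=clean

loc=A A=dirty B=clean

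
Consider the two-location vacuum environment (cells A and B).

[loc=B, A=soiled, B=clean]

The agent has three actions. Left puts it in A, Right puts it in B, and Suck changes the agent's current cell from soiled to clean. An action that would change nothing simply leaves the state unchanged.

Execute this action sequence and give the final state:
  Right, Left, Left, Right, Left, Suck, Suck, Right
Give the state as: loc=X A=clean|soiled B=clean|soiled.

loc=B A=clean B=clean

Right (#1): loc=B A=soiled B=clean
Left (#2): loc=A A=soiled B=clean
Left (#3): loc=A A=soiled B=clean
Right (#4): loc=B A=soiled B=clean
Left (#5): loc=A A=soiled B=clean
Suck (#6): loc=A A=clean B=clean
Suck (#7): loc=A A=clean B=clean
Right (#8): loc=B A=clean B=clean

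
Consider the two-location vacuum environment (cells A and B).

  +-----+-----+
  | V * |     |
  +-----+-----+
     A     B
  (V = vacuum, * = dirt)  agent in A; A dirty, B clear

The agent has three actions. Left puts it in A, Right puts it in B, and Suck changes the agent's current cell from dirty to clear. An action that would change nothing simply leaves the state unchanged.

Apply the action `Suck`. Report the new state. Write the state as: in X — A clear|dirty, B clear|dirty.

start: in A — A dirty, B clear
Suck (#1): in A — A clear, B clear

in A — A clear, B clear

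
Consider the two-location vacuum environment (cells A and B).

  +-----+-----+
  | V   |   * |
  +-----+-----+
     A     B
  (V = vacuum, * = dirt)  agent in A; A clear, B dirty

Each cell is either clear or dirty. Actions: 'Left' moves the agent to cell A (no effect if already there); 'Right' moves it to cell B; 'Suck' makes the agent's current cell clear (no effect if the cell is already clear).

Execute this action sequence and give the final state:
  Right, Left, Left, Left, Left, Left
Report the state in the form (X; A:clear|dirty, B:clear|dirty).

step 1/6 (Right): (B; A:clear, B:dirty)
step 2/6 (Left): (A; A:clear, B:dirty)
step 3/6 (Left): (A; A:clear, B:dirty)
step 4/6 (Left): (A; A:clear, B:dirty)
step 5/6 (Left): (A; A:clear, B:dirty)
step 6/6 (Left): (A; A:clear, B:dirty)

(A; A:clear, B:dirty)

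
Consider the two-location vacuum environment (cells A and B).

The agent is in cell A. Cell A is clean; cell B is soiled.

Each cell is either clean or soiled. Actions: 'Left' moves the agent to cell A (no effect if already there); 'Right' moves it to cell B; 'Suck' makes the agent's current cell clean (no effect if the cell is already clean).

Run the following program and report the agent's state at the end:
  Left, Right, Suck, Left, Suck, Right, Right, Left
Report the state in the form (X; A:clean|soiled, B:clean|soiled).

[1] after Left: (A; A:clean, B:soiled)
[2] after Right: (B; A:clean, B:soiled)
[3] after Suck: (B; A:clean, B:clean)
[4] after Left: (A; A:clean, B:clean)
[5] after Suck: (A; A:clean, B:clean)
[6] after Right: (B; A:clean, B:clean)
[7] after Right: (B; A:clean, B:clean)
[8] after Left: (A; A:clean, B:clean)

(A; A:clean, B:clean)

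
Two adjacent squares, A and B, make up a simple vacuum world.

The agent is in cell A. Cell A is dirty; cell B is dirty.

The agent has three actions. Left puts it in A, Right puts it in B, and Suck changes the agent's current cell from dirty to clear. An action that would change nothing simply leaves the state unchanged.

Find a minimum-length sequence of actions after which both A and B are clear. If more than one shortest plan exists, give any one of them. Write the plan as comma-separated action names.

1) do Suck; now (A; A:clear, B:dirty)
2) do Right; now (B; A:clear, B:dirty)
3) do Suck; now (B; A:clear, B:clear)
min 3: Suck A + move + Suck B

Suck, Right, Suck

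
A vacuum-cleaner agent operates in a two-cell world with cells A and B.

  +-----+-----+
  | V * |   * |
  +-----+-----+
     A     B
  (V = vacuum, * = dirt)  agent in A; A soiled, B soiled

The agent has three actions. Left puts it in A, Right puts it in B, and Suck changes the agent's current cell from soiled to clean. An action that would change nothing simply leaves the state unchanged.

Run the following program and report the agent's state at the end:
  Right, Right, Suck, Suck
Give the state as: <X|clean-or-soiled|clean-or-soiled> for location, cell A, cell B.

Right (#1): <B|soiled|soiled>
Right (#2): <B|soiled|soiled>
Suck (#3): <B|soiled|clean>
Suck (#4): <B|soiled|clean>

<B|soiled|clean>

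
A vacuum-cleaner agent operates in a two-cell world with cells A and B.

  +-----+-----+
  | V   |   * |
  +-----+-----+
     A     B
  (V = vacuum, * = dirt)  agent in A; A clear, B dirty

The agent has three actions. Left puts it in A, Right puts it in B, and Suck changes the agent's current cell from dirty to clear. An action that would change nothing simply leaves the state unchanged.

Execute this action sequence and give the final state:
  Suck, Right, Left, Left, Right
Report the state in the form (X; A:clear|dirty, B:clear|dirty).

Suck (#1): (A; A:clear, B:dirty)
Right (#2): (B; A:clear, B:dirty)
Left (#3): (A; A:clear, B:dirty)
Left (#4): (A; A:clear, B:dirty)
Right (#5): (B; A:clear, B:dirty)

(B; A:clear, B:dirty)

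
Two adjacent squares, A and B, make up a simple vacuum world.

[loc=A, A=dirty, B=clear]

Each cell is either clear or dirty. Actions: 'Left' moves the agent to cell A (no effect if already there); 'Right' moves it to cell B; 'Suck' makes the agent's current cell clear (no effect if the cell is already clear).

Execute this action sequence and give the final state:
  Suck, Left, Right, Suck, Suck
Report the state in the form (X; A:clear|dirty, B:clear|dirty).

(B; A:clear, B:clear)

step 1/5 (Suck): (A; A:clear, B:clear)
step 2/5 (Left): (A; A:clear, B:clear)
step 3/5 (Right): (B; A:clear, B:clear)
step 4/5 (Suck): (B; A:clear, B:clear)
step 5/5 (Suck): (B; A:clear, B:clear)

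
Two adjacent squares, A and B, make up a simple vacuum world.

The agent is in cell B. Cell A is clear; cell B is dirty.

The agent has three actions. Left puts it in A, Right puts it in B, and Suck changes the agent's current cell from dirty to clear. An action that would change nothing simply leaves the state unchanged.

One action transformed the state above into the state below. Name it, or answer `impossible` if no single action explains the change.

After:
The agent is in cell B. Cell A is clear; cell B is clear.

Suck

try  Left: in A — A clear, B dirty
try Right: in B — A clear, B dirty
try  Suck: in B — A clear, B clear  ← match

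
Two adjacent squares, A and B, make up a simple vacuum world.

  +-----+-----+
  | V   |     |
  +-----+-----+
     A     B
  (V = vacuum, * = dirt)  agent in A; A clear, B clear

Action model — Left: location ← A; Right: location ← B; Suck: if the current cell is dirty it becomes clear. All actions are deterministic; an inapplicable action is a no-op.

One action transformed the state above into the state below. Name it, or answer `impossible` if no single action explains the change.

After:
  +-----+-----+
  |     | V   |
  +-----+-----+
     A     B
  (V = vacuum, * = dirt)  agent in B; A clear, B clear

Right

try  Left: loc=A A=clear B=clear
try Right: loc=B A=clear B=clear  ← match
try  Suck: loc=A A=clear B=clear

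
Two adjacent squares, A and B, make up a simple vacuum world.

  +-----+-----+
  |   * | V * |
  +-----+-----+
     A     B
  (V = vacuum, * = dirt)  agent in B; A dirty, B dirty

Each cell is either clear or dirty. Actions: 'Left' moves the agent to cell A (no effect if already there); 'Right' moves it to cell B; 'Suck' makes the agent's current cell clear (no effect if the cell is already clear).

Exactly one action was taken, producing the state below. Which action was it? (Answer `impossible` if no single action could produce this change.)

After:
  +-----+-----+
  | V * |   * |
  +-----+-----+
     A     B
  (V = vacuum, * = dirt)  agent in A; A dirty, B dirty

Left

try  Left: loc=A A=dirty B=dirty  ← match
try Right: loc=B A=dirty B=dirty
try  Suck: loc=B A=dirty B=clear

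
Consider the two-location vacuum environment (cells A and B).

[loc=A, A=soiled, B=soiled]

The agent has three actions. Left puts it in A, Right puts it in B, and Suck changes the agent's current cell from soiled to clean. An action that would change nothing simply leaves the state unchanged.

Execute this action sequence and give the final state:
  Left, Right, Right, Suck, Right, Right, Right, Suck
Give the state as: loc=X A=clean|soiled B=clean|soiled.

[1] after Left: loc=A A=soiled B=soiled
[2] after Right: loc=B A=soiled B=soiled
[3] after Right: loc=B A=soiled B=soiled
[4] after Suck: loc=B A=soiled B=clean
[5] after Right: loc=B A=soiled B=clean
[6] after Right: loc=B A=soiled B=clean
[7] after Right: loc=B A=soiled B=clean
[8] after Suck: loc=B A=soiled B=clean

loc=B A=soiled B=clean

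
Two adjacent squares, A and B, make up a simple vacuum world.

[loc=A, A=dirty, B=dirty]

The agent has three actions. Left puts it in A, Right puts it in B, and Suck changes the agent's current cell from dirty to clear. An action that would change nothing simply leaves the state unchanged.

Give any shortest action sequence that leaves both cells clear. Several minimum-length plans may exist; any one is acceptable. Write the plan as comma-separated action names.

t=1 Suck ⇒ <A|clear|dirty>
t=2 Right ⇒ <B|clear|dirty>
t=3 Suck ⇒ <B|clear|clear>
min 3: Suck A + move + Suck B

Suck, Right, Suck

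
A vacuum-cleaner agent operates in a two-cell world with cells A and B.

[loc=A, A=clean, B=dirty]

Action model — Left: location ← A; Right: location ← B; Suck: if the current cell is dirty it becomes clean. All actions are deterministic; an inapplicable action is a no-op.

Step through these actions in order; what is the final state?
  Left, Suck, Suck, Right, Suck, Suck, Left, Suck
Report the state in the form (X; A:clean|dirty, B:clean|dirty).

(A; A:clean, B:clean)

1. Left → (A; A:clean, B:dirty)
2. Suck → (A; A:clean, B:dirty)
3. Suck → (A; A:clean, B:dirty)
4. Right → (B; A:clean, B:dirty)
5. Suck → (B; A:clean, B:clean)
6. Suck → (B; A:clean, B:clean)
7. Left → (A; A:clean, B:clean)
8. Suck → (A; A:clean, B:clean)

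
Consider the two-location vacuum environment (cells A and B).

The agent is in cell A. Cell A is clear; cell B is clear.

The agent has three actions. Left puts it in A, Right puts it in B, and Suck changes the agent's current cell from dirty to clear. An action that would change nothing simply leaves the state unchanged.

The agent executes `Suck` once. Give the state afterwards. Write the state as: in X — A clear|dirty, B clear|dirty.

in A — A clear, B clear

start: in A — A clear, B clear
t=1 Suck ⇒ in A — A clear, B clear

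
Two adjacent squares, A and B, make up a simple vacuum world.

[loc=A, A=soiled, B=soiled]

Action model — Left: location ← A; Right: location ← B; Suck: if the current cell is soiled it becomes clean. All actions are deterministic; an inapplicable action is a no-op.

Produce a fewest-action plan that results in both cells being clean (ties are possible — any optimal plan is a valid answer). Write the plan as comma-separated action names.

t=1 Suck ⇒ (A; A:clean, B:soiled)
t=2 Right ⇒ (B; A:clean, B:soiled)
t=3 Suck ⇒ (B; A:clean, B:clean)
min 3: Suck A + move + Suck B

Suck, Right, Suck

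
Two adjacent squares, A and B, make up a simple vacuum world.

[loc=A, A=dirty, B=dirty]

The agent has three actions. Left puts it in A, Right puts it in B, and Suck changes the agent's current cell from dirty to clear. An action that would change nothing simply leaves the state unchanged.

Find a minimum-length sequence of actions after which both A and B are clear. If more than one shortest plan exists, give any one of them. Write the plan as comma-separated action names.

Suck, Right, Suck

t=1 Suck ⇒ (A; A:clear, B:dirty)
t=2 Right ⇒ (B; A:clear, B:dirty)
t=3 Suck ⇒ (B; A:clear, B:clear)
min 3: Suck A + move + Suck B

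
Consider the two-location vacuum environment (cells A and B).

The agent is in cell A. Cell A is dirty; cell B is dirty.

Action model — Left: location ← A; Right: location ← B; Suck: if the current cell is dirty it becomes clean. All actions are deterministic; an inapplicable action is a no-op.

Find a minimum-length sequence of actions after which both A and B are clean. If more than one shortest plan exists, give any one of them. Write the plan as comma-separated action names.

Suck, Right, Suck

1. Suck → (A; A:clean, B:dirty)
2. Right → (B; A:clean, B:dirty)
3. Suck → (B; A:clean, B:clean)
min 3: Suck A + move + Suck B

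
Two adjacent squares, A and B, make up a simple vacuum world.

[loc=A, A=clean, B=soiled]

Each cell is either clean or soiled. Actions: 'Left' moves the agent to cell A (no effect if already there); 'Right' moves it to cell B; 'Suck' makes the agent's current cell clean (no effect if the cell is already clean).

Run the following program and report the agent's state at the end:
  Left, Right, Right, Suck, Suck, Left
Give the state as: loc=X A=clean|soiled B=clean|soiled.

Left (#1): loc=A A=clean B=soiled
Right (#2): loc=B A=clean B=soiled
Right (#3): loc=B A=clean B=soiled
Suck (#4): loc=B A=clean B=clean
Suck (#5): loc=B A=clean B=clean
Left (#6): loc=A A=clean B=clean

loc=A A=clean B=clean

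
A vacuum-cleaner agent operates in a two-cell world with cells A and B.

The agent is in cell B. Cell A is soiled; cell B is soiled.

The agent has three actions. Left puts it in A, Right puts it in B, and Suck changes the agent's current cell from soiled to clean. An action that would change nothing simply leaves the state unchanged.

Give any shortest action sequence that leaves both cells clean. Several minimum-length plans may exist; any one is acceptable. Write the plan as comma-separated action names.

1) do Suck; now (B; A:soiled, B:clean)
2) do Left; now (A; A:soiled, B:clean)
3) do Suck; now (A; A:clean, B:clean)
min 3: Suck B + move + Suck A

Suck, Left, Suck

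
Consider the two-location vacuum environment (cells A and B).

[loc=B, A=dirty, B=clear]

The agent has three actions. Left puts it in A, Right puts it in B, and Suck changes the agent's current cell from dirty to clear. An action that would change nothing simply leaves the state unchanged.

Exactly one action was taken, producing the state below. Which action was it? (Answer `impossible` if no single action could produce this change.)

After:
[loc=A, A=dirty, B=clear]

try  Left: (A; A:dirty, B:clear)  ← match
try Right: (B; A:dirty, B:clear)
try  Suck: (B; A:dirty, B:clear)

Left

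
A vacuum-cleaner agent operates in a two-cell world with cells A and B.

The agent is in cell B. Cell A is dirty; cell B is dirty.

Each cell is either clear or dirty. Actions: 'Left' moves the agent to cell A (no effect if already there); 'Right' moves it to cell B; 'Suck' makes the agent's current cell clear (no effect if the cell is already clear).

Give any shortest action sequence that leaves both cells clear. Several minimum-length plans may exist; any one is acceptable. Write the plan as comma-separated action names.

Suck, Left, Suck

Suck (#1): in B — A dirty, B clear
Left (#2): in A — A dirty, B clear
Suck (#3): in A — A clear, B clear
min 3: Suck B + move + Suck A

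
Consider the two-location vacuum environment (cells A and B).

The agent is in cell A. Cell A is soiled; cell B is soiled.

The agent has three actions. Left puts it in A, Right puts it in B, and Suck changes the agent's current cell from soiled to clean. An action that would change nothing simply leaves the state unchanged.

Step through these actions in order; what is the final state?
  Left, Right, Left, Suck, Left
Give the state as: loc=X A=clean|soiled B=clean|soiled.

loc=A A=clean B=soiled

1) do Left; now loc=A A=soiled B=soiled
2) do Right; now loc=B A=soiled B=soiled
3) do Left; now loc=A A=soiled B=soiled
4) do Suck; now loc=A A=clean B=soiled
5) do Left; now loc=A A=clean B=soiled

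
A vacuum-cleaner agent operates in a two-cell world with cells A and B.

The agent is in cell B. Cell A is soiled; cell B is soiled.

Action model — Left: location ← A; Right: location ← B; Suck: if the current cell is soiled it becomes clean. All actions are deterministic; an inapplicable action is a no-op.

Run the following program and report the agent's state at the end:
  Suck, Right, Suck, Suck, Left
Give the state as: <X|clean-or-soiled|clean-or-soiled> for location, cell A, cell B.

1. Suck → <B|soiled|clean>
2. Right → <B|soiled|clean>
3. Suck → <B|soiled|clean>
4. Suck → <B|soiled|clean>
5. Left → <A|soiled|clean>

<A|soiled|clean>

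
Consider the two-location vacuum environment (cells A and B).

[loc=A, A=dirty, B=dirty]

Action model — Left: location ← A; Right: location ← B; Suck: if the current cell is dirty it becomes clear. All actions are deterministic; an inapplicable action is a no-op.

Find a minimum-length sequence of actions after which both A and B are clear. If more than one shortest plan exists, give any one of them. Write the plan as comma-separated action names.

t=1 Suck ⇒ loc=A A=clear B=dirty
t=2 Right ⇒ loc=B A=clear B=dirty
t=3 Suck ⇒ loc=B A=clear B=clear
min 3: Suck A + move + Suck B

Suck, Right, Suck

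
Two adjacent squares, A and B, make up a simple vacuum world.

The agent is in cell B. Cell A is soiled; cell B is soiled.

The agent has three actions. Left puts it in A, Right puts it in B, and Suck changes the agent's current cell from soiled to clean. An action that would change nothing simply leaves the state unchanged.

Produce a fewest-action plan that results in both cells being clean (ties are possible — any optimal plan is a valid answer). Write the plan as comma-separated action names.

Suck, Left, Suck

1. Suck → in B — A soiled, B clean
2. Left → in A — A soiled, B clean
3. Suck → in A — A clean, B clean
min 3: Suck B + move + Suck A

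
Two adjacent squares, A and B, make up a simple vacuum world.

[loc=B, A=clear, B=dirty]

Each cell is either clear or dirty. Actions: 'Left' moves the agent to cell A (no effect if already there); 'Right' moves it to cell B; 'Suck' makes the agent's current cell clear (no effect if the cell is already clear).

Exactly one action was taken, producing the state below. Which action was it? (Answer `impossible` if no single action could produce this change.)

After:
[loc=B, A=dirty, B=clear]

impossible

try  Left: <A|clear|dirty>
try Right: <B|clear|dirty>
try  Suck: <B|clear|clear>
no single action produces the after-state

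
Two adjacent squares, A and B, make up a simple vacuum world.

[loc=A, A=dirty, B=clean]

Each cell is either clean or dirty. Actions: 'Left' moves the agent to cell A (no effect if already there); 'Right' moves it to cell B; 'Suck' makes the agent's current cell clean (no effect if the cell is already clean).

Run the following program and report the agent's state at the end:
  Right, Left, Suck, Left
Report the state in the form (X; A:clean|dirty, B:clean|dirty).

Right (#1): (B; A:dirty, B:clean)
Left (#2): (A; A:dirty, B:clean)
Suck (#3): (A; A:clean, B:clean)
Left (#4): (A; A:clean, B:clean)

(A; A:clean, B:clean)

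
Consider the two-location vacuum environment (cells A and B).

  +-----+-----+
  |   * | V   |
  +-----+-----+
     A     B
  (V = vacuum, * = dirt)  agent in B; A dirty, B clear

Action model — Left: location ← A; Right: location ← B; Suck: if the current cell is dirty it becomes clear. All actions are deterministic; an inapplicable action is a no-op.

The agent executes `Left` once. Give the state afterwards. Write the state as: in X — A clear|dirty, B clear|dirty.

start: in B — A dirty, B clear
Left (#1): in A — A dirty, B clear

in A — A dirty, B clear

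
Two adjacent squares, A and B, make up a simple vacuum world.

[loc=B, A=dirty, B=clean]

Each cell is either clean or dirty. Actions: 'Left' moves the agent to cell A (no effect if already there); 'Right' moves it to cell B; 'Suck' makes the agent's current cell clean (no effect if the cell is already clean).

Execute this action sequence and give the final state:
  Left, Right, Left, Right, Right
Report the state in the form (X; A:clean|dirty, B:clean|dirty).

(B; A:dirty, B:clean)

step 1/5 (Left): (A; A:dirty, B:clean)
step 2/5 (Right): (B; A:dirty, B:clean)
step 3/5 (Left): (A; A:dirty, B:clean)
step 4/5 (Right): (B; A:dirty, B:clean)
step 5/5 (Right): (B; A:dirty, B:clean)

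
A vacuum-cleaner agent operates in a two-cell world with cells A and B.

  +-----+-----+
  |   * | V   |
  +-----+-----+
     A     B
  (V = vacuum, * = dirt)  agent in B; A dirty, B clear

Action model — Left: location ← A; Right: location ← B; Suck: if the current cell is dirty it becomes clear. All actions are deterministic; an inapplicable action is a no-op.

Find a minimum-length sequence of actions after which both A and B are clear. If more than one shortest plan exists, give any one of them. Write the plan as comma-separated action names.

Left, Suck

1) do Left; now <A|dirty|clear>
2) do Suck; now <A|clear|clear>
min 2: go A then Suck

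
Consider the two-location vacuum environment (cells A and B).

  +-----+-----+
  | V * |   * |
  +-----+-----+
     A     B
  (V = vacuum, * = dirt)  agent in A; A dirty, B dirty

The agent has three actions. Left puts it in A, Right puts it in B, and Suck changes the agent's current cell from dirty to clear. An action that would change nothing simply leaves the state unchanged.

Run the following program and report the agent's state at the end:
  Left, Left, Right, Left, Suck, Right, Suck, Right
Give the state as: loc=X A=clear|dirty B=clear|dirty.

loc=B A=clear B=clear

Left (#1): loc=A A=dirty B=dirty
Left (#2): loc=A A=dirty B=dirty
Right (#3): loc=B A=dirty B=dirty
Left (#4): loc=A A=dirty B=dirty
Suck (#5): loc=A A=clear B=dirty
Right (#6): loc=B A=clear B=dirty
Suck (#7): loc=B A=clear B=clear
Right (#8): loc=B A=clear B=clear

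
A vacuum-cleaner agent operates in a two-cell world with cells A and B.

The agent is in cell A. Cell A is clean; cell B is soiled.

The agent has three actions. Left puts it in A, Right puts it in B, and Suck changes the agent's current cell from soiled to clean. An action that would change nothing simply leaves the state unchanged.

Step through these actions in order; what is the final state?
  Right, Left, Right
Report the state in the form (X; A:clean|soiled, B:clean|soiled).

(B; A:clean, B:soiled)

Right (#1): (B; A:clean, B:soiled)
Left (#2): (A; A:clean, B:soiled)
Right (#3): (B; A:clean, B:soiled)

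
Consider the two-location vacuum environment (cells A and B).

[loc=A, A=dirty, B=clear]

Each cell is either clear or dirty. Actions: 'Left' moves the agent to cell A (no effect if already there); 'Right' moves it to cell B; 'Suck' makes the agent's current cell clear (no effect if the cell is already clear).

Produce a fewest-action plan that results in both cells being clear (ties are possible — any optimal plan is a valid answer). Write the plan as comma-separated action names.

Suck

step 1/1 (Suck): (A; A:clear, B:clear)
min 1: A is dirty, one Suck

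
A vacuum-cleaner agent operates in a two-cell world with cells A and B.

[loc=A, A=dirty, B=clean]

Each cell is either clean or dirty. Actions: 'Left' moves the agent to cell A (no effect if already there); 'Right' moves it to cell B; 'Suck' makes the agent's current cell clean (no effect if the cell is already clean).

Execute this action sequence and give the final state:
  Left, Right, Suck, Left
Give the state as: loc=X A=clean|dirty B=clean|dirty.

[1] after Left: loc=A A=dirty B=clean
[2] after Right: loc=B A=dirty B=clean
[3] after Suck: loc=B A=dirty B=clean
[4] after Left: loc=A A=dirty B=clean

loc=A A=dirty B=clean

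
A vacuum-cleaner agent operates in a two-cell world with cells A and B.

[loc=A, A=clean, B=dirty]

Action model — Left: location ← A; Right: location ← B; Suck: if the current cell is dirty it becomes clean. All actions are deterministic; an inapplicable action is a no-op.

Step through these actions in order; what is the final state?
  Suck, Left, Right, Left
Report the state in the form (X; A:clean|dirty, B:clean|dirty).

(A; A:clean, B:dirty)

t=1 Suck ⇒ (A; A:clean, B:dirty)
t=2 Left ⇒ (A; A:clean, B:dirty)
t=3 Right ⇒ (B; A:clean, B:dirty)
t=4 Left ⇒ (A; A:clean, B:dirty)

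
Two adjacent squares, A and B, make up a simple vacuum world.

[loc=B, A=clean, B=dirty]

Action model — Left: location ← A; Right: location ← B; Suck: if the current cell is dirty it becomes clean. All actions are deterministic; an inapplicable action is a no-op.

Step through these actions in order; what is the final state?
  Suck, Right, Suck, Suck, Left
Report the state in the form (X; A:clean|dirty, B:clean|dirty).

t=1 Suck ⇒ (B; A:clean, B:clean)
t=2 Right ⇒ (B; A:clean, B:clean)
t=3 Suck ⇒ (B; A:clean, B:clean)
t=4 Suck ⇒ (B; A:clean, B:clean)
t=5 Left ⇒ (A; A:clean, B:clean)

(A; A:clean, B:clean)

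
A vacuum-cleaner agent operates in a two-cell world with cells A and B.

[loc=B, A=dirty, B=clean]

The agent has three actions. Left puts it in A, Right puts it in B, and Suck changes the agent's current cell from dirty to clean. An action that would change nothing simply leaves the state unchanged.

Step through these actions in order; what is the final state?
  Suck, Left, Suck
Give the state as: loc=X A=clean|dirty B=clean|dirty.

loc=A A=clean B=clean

1. Suck → loc=B A=dirty B=clean
2. Left → loc=A A=dirty B=clean
3. Suck → loc=A A=clean B=clean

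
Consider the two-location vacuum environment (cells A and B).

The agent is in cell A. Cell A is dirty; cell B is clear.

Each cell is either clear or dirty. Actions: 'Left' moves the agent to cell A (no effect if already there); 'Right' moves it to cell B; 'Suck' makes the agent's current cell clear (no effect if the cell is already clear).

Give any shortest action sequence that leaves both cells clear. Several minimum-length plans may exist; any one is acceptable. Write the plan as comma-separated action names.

t=1 Suck ⇒ (A; A:clear, B:clear)
min 1: A is dirty, one Suck

Suck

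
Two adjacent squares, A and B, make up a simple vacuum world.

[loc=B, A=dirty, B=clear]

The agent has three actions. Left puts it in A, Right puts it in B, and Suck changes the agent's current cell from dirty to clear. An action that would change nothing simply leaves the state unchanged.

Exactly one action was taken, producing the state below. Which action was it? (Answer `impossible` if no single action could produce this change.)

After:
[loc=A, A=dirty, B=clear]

Left

try  Left: (A; A:dirty, B:clear)  ← match
try Right: (B; A:dirty, B:clear)
try  Suck: (B; A:dirty, B:clear)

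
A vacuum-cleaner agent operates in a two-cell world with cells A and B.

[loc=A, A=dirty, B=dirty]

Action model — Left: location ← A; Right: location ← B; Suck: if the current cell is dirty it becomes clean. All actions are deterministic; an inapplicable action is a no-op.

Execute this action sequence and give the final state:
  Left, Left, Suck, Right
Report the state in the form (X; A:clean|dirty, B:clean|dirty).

(B; A:clean, B:dirty)

[1] after Left: (A; A:dirty, B:dirty)
[2] after Left: (A; A:dirty, B:dirty)
[3] after Suck: (A; A:clean, B:dirty)
[4] after Right: (B; A:clean, B:dirty)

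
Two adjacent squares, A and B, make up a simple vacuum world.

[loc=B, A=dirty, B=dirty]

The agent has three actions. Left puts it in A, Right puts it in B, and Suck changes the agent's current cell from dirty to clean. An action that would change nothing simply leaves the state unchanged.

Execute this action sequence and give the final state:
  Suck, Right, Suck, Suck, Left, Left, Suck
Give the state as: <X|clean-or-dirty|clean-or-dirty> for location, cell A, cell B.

<A|clean|clean>

t=1 Suck ⇒ <B|dirty|clean>
t=2 Right ⇒ <B|dirty|clean>
t=3 Suck ⇒ <B|dirty|clean>
t=4 Suck ⇒ <B|dirty|clean>
t=5 Left ⇒ <A|dirty|clean>
t=6 Left ⇒ <A|dirty|clean>
t=7 Suck ⇒ <A|clean|clean>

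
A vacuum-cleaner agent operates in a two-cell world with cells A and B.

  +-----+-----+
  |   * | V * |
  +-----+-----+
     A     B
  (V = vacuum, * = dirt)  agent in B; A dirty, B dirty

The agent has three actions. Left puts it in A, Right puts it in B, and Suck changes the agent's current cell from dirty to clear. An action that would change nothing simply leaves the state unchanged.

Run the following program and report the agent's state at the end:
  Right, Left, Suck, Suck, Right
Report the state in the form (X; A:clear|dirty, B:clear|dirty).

step 1/5 (Right): (B; A:dirty, B:dirty)
step 2/5 (Left): (A; A:dirty, B:dirty)
step 3/5 (Suck): (A; A:clear, B:dirty)
step 4/5 (Suck): (A; A:clear, B:dirty)
step 5/5 (Right): (B; A:clear, B:dirty)

(B; A:clear, B:dirty)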